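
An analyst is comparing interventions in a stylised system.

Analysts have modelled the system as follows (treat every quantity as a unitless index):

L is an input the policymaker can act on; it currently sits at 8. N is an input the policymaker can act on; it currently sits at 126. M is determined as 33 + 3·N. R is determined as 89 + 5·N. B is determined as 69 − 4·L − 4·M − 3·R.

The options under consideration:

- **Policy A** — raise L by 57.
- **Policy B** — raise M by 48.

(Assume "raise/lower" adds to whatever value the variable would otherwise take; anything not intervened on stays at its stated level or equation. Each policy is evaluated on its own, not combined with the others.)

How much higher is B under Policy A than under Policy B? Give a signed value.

-36

Policy A (L + 57):
  L = 8 + 57 = 65
  N = 126
  M = 33 + 3·126 = 411
  R = 89 + 5·126 = 719
  B = 69 − 4·65 − 4·411 − 3·719 = -3992
Policy B (M + 48):
  L = 8
  N = 126
  M = 33 + 3·126 (+48 from intervention) = 459
  R = 89 + 5·126 = 719
  B = 69 − 4·8 − 4·459 − 3·719 = -3956
B: -3992 − (-3956) = -36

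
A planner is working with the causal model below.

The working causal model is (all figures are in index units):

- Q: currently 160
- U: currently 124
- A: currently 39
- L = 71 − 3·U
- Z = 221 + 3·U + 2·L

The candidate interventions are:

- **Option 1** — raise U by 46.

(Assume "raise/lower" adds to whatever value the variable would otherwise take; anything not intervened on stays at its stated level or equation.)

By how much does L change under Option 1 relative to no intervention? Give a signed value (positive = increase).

-138

Baseline:
  U = 124
  L = 71 − 3·124 = -301
Option 1 (U + 46):
  U = 124 + 46 = 170
  L = 71 − 3·170 = -439
Change in L: -439 − (-301) = -138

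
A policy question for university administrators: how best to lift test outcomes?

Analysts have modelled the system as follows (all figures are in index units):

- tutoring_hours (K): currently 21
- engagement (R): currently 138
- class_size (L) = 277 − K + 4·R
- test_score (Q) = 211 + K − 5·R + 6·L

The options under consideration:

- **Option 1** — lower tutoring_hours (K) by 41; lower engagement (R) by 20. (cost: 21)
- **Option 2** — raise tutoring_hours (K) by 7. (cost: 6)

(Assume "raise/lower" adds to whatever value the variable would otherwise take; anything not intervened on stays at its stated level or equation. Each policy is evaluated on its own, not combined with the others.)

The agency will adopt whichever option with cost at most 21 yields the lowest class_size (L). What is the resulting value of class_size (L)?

Option 1 (K − 41, R − 20):
  K = 21 − 41 = -20
  R = 138 − 20 = 118
  L = 277 − (-20) + 4·118 = 769
Option 2 (K + 7):
  K = 21 + 7 = 28
  R = 138
  L = 277 − 28 + 4·138 = 801
Comparing — Option 1: L=769, Option 2: L=801. Lowest is 769 (Option 1).

769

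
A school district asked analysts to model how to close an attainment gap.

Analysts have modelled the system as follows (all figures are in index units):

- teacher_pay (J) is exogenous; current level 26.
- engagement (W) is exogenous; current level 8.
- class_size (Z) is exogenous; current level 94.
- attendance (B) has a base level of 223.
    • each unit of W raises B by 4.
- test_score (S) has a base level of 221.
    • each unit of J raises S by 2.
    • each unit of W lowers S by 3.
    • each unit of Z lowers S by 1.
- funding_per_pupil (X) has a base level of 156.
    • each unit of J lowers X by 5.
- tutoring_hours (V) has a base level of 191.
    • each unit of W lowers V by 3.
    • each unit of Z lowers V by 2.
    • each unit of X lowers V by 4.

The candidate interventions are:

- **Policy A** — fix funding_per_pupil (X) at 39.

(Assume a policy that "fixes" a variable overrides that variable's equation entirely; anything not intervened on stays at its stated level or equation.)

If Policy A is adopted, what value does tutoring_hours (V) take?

Policy A (X := 39):
  J = 26
  W = 8
  Z = 94
  X = 39
  V = 191 − 3·8 − 2·94 − 4·39 = -177

-177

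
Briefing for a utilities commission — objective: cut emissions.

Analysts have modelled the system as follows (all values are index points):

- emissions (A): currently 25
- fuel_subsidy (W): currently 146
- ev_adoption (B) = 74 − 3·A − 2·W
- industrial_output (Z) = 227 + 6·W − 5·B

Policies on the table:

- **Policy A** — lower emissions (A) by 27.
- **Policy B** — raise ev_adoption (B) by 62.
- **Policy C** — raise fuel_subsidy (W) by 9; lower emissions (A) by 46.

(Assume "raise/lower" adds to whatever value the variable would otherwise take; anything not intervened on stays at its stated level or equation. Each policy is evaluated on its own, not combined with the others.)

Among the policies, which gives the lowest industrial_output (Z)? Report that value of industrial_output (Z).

Policy A (A − 27):
  A = 25 − 27 = -2
  W = 146
  B = 74 − 3·(-2) − 2·146 = -212
  Z = 227 + 6·146 − 5·(-212) = 2163
Policy B (B + 62):
  A = 25
  W = 146
  B = 74 − 3·25 − 2·146 (+62 from intervention) = -231
  Z = 227 + 6·146 − 5·(-231) = 2258
Policy C (W + 9, A − 46):
  A = 25 − 46 = -21
  W = 146 + 9 = 155
  B = 74 − 3·(-21) − 2·155 = -173
  Z = 227 + 6·155 − 5·(-173) = 2022
Comparing — Policy A: Z=2163, Policy B: Z=2258, Policy C: Z=2022. Lowest is 2022 (Policy C).

2022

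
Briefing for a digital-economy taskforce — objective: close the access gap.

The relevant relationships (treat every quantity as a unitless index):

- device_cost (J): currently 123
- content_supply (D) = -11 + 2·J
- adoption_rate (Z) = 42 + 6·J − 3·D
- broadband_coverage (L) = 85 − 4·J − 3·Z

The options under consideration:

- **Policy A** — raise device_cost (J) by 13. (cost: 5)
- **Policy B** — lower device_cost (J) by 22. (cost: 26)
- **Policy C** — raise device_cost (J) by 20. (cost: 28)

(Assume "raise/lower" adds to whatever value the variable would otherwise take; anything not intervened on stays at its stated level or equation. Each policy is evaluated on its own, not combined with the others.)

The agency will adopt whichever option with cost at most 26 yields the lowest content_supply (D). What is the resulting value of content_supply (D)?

191

Policy A (J + 13):
  J = 123 + 13 = 136
  D = -11 + 2·136 = 261
Policy B (J − 22):
  J = 123 − 22 = 101
  D = -11 + 2·101 = 191
Comparing — Policy A: D=261, Policy B: D=191. Lowest is 191 (Policy B).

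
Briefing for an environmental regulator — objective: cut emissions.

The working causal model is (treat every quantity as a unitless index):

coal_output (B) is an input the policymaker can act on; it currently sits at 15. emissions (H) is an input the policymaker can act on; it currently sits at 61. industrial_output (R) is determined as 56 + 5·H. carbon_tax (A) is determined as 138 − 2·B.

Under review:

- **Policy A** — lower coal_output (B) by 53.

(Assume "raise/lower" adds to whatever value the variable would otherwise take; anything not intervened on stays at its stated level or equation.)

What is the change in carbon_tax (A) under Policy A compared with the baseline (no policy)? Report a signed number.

Baseline:
  B = 15
  A = 138 − 2·15 = 108
Policy A (B − 53):
  B = 15 − 53 = -38
  A = 138 − 2·(-38) = 214
Change in A: 214 − 108 = 106

106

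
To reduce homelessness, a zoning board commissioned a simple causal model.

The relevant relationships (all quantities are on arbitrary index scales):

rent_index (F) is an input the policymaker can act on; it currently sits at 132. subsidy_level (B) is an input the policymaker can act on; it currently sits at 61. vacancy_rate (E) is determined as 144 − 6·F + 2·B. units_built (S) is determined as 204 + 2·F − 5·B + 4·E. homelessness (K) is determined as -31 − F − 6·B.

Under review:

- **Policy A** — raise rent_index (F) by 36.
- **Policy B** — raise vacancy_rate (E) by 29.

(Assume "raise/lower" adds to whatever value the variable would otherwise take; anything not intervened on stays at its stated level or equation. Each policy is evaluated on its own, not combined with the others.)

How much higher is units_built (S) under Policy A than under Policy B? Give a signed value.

-908

Policy A (F + 36):
  F = 132 + 36 = 168
  B = 61
  E = 144 − 6·168 + 2·61 = -742
  S = 204 + 2·168 − 5·61 + 4·(-742) = -2733
Policy B (E + 29):
  F = 132
  B = 61
  E = 144 − 6·132 + 2·61 (+29 from intervention) = -497
  S = 204 + 2·132 − 5·61 + 4·(-497) = -1825
S: -2733 − (-1825) = -908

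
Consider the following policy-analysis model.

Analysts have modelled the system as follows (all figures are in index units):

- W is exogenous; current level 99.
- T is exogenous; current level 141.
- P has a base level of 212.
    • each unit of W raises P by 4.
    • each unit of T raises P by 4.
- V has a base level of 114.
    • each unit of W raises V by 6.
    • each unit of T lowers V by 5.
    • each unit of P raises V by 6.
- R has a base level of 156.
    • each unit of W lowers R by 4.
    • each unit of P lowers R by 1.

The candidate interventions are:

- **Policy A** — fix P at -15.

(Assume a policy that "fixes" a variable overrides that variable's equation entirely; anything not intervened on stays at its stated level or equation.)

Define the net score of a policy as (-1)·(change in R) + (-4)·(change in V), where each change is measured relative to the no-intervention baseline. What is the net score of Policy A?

Baseline:
  W = 99
  T = 141
  P = 212 + 4·99 + 4·141 = 1172
  V = 114 + 6·99 − 5·141 + 6·1172 = 7035
  R = 156 − 4·99 − 1172 = -1412
Policy A (P := -15):
  W = 99
  T = 141
  P = -15
  V = 114 + 6·99 − 5·141 + 6·(-15) = -87
  R = 156 − 4·99 − (-15) = -225
ΔR = -225 − (-1412) = 1187; ΔV = -87 − 7035 = -7122
Score = (-1)·1187 + (-4)·(-7122) = 27301

27301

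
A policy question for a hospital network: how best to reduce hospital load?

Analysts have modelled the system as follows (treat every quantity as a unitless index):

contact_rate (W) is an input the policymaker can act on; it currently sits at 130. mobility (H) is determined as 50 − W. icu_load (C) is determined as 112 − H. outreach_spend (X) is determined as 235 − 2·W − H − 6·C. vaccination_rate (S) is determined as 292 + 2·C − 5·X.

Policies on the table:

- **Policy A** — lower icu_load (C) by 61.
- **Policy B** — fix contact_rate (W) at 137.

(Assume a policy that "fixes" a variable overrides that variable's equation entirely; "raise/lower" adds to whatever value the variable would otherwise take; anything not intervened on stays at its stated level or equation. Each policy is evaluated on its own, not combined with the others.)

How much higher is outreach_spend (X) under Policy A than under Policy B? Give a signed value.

415

Policy A (C − 61):
  W = 130
  H = 50 − 130 = -80
  C = 112 − (-80) (−61 from intervention) = 131
  X = 235 − 2·130 − (-80) − 6·131 = -731
Policy B (W := 137):
  W = 137
  H = 50 − 137 = -87
  C = 112 − (-87) = 199
  X = 235 − 2·137 − (-87) − 6·199 = -1146
X: -731 − (-1146) = 415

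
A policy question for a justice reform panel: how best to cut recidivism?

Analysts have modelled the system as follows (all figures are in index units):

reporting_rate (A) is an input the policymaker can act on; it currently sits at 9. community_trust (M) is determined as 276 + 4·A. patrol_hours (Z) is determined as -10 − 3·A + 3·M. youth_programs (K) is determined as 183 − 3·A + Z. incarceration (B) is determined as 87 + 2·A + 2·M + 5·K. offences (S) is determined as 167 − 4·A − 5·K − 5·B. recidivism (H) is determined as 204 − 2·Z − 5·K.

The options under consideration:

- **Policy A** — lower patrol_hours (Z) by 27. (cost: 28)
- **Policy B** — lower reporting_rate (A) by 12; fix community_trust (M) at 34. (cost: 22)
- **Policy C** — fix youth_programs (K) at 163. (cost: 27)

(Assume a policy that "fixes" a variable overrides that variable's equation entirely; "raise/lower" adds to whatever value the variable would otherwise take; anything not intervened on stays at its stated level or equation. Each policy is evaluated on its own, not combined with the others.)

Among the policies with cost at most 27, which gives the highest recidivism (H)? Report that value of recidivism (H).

Policy B (A − 12, M := 34):
  A = 9 − 12 = -3
  M = 34
  Z = -10 − 3·(-3) + 3·34 = 101
  K = 183 − 3·(-3) + 101 = 293
  H = 204 − 2·101 − 5·293 = -1463
Policy C (K := 163):
  A = 9
  M = 276 + 4·9 = 312
  Z = -10 − 3·9 + 3·312 = 899
  K = 163
  H = 204 − 2·899 − 5·163 = -2409
Comparing — Policy B: H=-1463, Policy C: H=-2409. Highest is -1463 (Policy B).

-1463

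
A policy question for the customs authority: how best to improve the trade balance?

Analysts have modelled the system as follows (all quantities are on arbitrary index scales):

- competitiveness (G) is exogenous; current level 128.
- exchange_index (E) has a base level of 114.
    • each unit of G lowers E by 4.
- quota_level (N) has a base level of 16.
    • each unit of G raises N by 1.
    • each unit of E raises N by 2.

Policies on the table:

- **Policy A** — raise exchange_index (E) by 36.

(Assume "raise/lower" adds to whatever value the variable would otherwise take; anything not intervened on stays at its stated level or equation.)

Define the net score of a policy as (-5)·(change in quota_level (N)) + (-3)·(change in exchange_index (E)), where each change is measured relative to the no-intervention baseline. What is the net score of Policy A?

-468

Baseline:
  G = 128
  E = 114 − 4·128 = -398
  N = 16 + 128 + 2·(-398) = -652
Policy A (E + 36):
  G = 128
  E = 114 − 4·128 (+36 from intervention) = -362
  N = 16 + 128 + 2·(-362) = -580
ΔN = -580 − (-652) = 72; ΔE = -362 − (-398) = 36
Score = (-5)·72 + (-3)·36 = -468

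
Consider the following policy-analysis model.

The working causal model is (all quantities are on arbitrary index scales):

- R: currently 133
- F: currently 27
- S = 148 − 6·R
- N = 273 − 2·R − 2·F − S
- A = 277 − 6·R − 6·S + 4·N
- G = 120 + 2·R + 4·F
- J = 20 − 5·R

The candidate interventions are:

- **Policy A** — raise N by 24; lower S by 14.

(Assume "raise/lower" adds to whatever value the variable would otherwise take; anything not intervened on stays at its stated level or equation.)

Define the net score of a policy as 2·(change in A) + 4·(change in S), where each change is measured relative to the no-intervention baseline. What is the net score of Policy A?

Baseline:
  R = 133
  F = 27
  S = 148 − 6·133 = -650
  N = 273 − 2·133 − 2·27 − (-650) = 603
  A = 277 − 6·133 − 6·(-650) + 4·603 = 5791
Policy A (N + 24, S − 14):
  R = 133
  F = 27
  S = 148 − 6·133 (−14 from intervention) = -664
  N = 273 − 2·133 − 2·27 − (-664) (+24 from intervention) = 641
  A = 277 − 6·133 − 6·(-664) + 4·641 = 6027
ΔA = 6027 − 5791 = 236; ΔS = -664 − (-650) = -14
Score = 2·236 + 4·(-14) = 416

416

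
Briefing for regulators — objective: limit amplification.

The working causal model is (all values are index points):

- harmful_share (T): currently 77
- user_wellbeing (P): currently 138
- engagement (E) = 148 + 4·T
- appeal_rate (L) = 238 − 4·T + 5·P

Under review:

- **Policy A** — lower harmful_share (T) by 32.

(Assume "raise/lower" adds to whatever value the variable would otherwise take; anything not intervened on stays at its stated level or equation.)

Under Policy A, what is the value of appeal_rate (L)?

Policy A (T − 32):
  T = 77 − 32 = 45
  P = 138
  L = 238 − 4·45 + 5·138 = 748

748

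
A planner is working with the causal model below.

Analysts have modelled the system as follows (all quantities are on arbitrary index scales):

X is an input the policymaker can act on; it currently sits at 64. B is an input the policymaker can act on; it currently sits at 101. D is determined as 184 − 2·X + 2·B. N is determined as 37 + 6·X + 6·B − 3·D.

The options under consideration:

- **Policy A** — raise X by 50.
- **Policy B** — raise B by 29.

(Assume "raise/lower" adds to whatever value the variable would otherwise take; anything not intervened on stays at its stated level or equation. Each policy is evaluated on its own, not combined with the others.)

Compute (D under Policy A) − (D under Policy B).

Policy A (X + 50):
  X = 64 + 50 = 114
  B = 101
  D = 184 − 2·114 + 2·101 = 158
Policy B (B + 29):
  X = 64
  B = 101 + 29 = 130
  D = 184 − 2·64 + 2·130 = 316
D: 158 − 316 = -158

-158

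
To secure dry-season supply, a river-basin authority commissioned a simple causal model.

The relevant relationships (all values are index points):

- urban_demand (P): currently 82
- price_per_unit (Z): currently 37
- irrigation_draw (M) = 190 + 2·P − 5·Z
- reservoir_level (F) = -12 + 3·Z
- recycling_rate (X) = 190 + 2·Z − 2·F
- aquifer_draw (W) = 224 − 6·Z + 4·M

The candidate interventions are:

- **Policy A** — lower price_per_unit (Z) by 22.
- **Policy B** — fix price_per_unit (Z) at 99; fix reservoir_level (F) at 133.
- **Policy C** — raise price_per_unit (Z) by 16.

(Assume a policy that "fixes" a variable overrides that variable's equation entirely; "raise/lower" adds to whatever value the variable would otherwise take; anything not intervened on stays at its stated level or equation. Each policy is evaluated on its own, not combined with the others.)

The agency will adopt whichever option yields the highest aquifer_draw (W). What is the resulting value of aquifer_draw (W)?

1250

Policy A (Z − 22):
  P = 82
  Z = 37 − 22 = 15
  M = 190 + 2·82 − 5·15 = 279
  W = 224 − 6·15 + 4·279 = 1250
Policy B (Z := 99, F := 133):
  P = 82
  Z = 99
  M = 190 + 2·82 − 5·99 = -141
  W = 224 − 6·99 + 4·(-141) = -934
Policy C (Z + 16):
  P = 82
  Z = 37 + 16 = 53
  M = 190 + 2·82 − 5·53 = 89
  W = 224 − 6·53 + 4·89 = 262
Comparing — Policy A: W=1250, Policy B: W=-934, Policy C: W=262. Highest is 1250 (Policy A).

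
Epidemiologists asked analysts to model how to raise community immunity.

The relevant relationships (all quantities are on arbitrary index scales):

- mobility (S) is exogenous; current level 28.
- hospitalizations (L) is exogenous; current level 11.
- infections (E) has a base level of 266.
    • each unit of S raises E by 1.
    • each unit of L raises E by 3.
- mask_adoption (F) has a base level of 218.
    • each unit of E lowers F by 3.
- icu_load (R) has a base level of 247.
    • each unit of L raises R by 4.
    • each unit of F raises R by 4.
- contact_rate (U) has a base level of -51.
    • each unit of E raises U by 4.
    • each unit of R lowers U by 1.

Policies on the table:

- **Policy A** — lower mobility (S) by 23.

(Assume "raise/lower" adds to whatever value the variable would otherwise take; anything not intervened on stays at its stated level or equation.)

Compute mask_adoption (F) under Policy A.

-694

Policy A (S − 23):
  S = 28 − 23 = 5
  L = 11
  E = 266 + 5 + 3·11 = 304
  F = 218 − 3·304 = -694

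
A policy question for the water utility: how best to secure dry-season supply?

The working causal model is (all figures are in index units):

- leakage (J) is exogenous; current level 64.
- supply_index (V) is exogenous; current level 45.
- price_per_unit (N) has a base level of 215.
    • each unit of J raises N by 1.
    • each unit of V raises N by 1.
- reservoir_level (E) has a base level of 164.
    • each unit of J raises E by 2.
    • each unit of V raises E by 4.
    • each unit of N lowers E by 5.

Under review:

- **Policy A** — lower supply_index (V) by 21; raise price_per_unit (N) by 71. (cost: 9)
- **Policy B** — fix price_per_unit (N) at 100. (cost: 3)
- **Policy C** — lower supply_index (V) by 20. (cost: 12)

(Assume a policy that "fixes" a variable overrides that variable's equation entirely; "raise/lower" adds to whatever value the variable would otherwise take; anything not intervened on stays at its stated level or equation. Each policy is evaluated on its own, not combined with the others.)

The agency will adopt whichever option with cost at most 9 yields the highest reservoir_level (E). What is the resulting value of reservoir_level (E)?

Policy A (V − 21, N + 71):
  J = 64
  V = 45 − 21 = 24
  N = 215 + 64 + 24 (+71 from intervention) = 374
  E = 164 + 2·64 + 4·24 − 5·374 = -1482
Policy B (N := 100):
  J = 64
  V = 45
  N = 100
  E = 164 + 2·64 + 4·45 − 5·100 = -28
Comparing — Policy A: E=-1482, Policy B: E=-28. Highest is -28 (Policy B).

-28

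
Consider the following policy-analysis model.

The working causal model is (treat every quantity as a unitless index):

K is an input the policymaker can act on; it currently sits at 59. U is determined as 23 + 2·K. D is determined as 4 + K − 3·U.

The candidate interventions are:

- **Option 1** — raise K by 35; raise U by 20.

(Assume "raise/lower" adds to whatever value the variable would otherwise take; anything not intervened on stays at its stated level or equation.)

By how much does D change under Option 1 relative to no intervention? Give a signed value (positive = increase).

Baseline:
  K = 59
  U = 23 + 2·59 = 141
  D = 4 + 59 − 3·141 = -360
Option 1 (K + 35, U + 20):
  K = 59 + 35 = 94
  U = 23 + 2·94 (+20 from intervention) = 231
  D = 4 + 94 − 3·231 = -595
Change in D: -595 − (-360) = -235

-235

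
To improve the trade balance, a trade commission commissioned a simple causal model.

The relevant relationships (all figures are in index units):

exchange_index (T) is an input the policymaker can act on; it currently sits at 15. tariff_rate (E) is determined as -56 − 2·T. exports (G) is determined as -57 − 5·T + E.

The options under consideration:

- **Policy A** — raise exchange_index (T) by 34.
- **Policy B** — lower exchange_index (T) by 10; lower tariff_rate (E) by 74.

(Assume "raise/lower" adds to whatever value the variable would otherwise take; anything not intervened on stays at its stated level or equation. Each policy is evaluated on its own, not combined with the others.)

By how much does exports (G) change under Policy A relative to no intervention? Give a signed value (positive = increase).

-238

Baseline:
  T = 15
  E = -56 − 2·15 = -86
  G = -57 − 5·15 + (-86) = -218
Policy A (T + 34):
  T = 15 + 34 = 49
  E = -56 − 2·49 = -154
  G = -57 − 5·49 + (-154) = -456
Change in G: -456 − (-218) = -238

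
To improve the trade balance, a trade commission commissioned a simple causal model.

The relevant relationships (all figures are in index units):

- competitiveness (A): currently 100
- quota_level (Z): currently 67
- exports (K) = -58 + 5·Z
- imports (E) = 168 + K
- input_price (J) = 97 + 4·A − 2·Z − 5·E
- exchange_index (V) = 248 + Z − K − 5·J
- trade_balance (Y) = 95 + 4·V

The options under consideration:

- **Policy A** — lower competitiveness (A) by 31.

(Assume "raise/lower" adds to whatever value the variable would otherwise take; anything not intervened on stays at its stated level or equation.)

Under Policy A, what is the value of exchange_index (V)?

9968

Policy A (A − 31):
  A = 100 − 31 = 69
  Z = 67
  K = -58 + 5·67 = 277
  E = 168 + 277 = 445
  J = 97 + 4·69 − 2·67 − 5·445 = -1986
  V = 248 + 67 − 277 − 5·(-1986) = 9968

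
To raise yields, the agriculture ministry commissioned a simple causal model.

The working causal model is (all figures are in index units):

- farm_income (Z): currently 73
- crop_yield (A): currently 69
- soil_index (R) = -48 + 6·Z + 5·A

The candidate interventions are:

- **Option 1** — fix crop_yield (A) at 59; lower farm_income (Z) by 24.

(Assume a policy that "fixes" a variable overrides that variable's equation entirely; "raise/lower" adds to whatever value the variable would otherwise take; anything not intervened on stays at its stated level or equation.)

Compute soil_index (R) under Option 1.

Option 1 (A := 59, Z − 24):
  Z = 73 − 24 = 49
  A = 59
  R = -48 + 6·49 + 5·59 = 541

541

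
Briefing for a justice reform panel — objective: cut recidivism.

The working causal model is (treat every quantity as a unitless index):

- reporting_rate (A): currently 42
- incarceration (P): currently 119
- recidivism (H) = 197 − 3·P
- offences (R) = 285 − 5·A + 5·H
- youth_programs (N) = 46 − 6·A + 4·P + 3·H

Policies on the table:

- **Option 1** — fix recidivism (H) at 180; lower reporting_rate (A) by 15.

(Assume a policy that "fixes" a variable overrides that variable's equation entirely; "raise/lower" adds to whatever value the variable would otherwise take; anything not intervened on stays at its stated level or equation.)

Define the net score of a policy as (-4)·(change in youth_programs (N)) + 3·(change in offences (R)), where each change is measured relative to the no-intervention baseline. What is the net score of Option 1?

Baseline:
  A = 42
  P = 119
  H = 197 − 3·119 = -160
  R = 285 − 5·42 + 5·(-160) = -725
  N = 46 − 6·42 + 4·119 + 3·(-160) = -210
Option 1 (H := 180, A − 15):
  A = 42 − 15 = 27
  P = 119
  H = 180
  R = 285 − 5·27 + 5·180 = 1050
  N = 46 − 6·27 + 4·119 + 3·180 = 900
ΔN = 900 − (-210) = 1110; ΔR = 1050 − (-725) = 1775
Score = (-4)·1110 + 3·1775 = 885

885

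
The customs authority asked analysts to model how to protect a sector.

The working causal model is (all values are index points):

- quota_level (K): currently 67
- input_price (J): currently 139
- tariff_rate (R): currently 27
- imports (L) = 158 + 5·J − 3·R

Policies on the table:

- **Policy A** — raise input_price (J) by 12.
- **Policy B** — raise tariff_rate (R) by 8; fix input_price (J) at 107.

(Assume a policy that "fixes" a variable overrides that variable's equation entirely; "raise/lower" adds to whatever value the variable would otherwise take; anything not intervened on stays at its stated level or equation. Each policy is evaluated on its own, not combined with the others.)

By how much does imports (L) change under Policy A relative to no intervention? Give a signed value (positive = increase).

60

Baseline:
  J = 139
  R = 27
  L = 158 + 5·139 − 3·27 = 772
Policy A (J + 12):
  J = 139 + 12 = 151
  R = 27
  L = 158 + 5·151 − 3·27 = 832
Change in L: 832 − 772 = 60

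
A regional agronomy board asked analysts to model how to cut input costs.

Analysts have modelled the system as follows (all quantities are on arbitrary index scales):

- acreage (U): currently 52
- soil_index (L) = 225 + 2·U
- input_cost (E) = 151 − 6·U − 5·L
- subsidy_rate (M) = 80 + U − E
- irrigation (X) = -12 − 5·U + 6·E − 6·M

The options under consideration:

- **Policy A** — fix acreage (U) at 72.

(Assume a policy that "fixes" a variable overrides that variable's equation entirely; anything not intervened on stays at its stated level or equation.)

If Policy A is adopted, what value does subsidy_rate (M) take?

2278

Policy A (U := 72):
  U = 72
  L = 225 + 2·72 = 369
  E = 151 − 6·72 − 5·369 = -2126
  M = 80 + 72 − (-2126) = 2278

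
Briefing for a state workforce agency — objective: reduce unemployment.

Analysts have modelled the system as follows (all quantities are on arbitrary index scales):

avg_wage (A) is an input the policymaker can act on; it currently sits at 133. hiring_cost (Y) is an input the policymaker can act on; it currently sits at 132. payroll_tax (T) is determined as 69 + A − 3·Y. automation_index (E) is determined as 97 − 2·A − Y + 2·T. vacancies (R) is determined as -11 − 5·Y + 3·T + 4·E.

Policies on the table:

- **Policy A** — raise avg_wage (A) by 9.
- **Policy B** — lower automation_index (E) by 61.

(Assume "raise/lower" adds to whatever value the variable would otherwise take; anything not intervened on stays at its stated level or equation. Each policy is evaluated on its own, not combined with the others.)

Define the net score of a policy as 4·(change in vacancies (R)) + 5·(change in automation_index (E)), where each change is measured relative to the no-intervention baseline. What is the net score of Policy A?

Baseline:
  A = 133
  Y = 132
  T = 69 + 133 − 3·132 = -194
  E = 97 − 2·133 − 132 + 2·(-194) = -689
  R = -11 − 5·132 + 3·(-194) + 4·(-689) = -4009
Policy A (A + 9):
  A = 133 + 9 = 142
  Y = 132
  T = 69 + 142 − 3·132 = -185
  E = 97 − 2·142 − 132 + 2·(-185) = -689
  R = -11 − 5·132 + 3·(-185) + 4·(-689) = -3982
ΔR = -3982 − (-4009) = 27; ΔE = -689 − (-689) = 0
Score = 4·27 + 5·0 = 108

108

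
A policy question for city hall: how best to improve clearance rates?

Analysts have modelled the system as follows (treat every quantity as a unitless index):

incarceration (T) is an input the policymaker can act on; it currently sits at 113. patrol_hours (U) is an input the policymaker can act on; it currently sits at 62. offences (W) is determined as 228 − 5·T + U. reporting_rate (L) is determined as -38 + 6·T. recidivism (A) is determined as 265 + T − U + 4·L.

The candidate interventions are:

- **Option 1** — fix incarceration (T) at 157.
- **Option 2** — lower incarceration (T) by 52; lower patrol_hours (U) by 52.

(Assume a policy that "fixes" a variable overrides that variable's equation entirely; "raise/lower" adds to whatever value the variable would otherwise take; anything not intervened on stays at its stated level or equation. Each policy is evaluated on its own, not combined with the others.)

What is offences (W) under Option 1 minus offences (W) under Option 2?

Option 1 (T := 157):
  T = 157
  U = 62
  W = 228 − 5·157 + 62 = -495
Option 2 (T − 52, U − 52):
  T = 113 − 52 = 61
  U = 62 − 52 = 10
  W = 228 − 5·61 + 10 = -67
W: -495 − (-67) = -428

-428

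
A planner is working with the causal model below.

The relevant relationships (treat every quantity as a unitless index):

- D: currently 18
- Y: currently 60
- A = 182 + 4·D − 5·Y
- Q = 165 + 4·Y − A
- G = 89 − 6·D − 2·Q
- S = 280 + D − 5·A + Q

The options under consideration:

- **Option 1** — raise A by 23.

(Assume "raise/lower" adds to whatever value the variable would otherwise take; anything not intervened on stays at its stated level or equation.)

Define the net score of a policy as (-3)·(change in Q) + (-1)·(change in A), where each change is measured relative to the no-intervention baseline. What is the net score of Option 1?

46

Baseline:
  D = 18
  Y = 60
  A = 182 + 4·18 − 5·60 = -46
  Q = 165 + 4·60 − (-46) = 451
Option 1 (A + 23):
  D = 18
  Y = 60
  A = 182 + 4·18 − 5·60 (+23 from intervention) = -23
  Q = 165 + 4·60 − (-23) = 428
ΔQ = 428 − 451 = -23; ΔA = -23 − (-46) = 23
Score = (-3)·(-23) + (-1)·23 = 46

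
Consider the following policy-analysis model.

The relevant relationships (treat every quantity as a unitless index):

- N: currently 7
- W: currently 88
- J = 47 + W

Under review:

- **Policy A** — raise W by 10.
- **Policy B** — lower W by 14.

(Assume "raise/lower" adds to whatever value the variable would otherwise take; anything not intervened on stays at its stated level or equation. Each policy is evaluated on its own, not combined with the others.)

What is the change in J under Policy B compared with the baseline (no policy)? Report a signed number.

-14

Baseline:
  W = 88
  J = 47 + 88 = 135
Policy B (W − 14):
  W = 88 − 14 = 74
  J = 47 + 74 = 121
Change in J: 121 − 135 = -14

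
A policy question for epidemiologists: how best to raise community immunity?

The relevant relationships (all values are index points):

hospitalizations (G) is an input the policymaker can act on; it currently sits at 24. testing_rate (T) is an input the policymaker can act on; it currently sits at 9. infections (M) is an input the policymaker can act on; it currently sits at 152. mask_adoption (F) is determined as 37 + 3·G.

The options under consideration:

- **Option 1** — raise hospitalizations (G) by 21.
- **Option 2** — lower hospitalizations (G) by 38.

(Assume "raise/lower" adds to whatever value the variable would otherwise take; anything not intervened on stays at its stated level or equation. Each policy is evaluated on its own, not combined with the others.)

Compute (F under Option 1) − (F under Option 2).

177

Option 1 (G + 21):
  G = 24 + 21 = 45
  F = 37 + 3·45 = 172
Option 2 (G − 38):
  G = 24 − 38 = -14
  F = 37 + 3·(-14) = -5
F: 172 − (-5) = 177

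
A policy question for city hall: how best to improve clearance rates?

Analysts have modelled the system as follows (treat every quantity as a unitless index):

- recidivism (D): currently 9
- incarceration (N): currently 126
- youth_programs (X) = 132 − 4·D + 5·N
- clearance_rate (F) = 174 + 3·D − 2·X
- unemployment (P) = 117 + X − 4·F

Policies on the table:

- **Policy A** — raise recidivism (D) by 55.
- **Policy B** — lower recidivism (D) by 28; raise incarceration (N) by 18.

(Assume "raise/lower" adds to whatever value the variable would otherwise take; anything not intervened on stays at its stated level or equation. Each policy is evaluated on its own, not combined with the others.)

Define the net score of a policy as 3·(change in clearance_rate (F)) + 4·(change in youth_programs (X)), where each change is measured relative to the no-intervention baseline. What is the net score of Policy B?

-656

Baseline:
  D = 9
  N = 126
  X = 132 − 4·9 + 5·126 = 726
  F = 174 + 3·9 − 2·726 = -1251
Policy B (D − 28, N + 18):
  D = 9 − 28 = -19
  N = 126 + 18 = 144
  X = 132 − 4·(-19) + 5·144 = 928
  F = 174 + 3·(-19) − 2·928 = -1739
ΔF = -1739 − (-1251) = -488; ΔX = 928 − 726 = 202
Score = 3·(-488) + 4·202 = -656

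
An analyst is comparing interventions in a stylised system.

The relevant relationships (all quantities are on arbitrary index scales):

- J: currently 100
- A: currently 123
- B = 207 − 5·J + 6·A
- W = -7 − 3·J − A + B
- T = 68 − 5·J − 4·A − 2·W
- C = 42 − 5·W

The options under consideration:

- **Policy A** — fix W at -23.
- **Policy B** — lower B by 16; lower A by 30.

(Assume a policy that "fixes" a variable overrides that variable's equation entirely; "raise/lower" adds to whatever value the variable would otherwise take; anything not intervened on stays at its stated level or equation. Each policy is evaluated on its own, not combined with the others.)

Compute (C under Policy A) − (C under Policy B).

-640

Policy A (W := -23):
  J = 100
  A = 123
  B = 207 − 5·100 + 6·123 = 445
  W = -23
  C = 42 − 5·(-23) = 157
Policy B (B − 16, A − 30):
  J = 100
  A = 123 − 30 = 93
  B = 207 − 5·100 + 6·93 (−16 from intervention) = 249
  W = -7 − 3·100 − 93 + 249 = -151
  C = 42 − 5·(-151) = 797
C: 157 − 797 = -640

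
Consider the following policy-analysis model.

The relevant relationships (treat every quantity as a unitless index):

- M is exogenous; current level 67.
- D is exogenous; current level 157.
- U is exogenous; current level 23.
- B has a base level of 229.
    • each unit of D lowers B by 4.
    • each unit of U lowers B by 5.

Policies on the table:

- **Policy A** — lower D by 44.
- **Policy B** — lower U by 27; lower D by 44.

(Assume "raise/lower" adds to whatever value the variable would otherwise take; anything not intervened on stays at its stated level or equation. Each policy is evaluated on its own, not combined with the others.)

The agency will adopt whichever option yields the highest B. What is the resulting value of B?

Policy A (D − 44):
  D = 157 − 44 = 113
  U = 23
  B = 229 − 4·113 − 5·23 = -338
Policy B (U − 27, D − 44):
  D = 157 − 44 = 113
  U = 23 − 27 = -4
  B = 229 − 4·113 − 5·(-4) = -203
Comparing — Policy A: B=-338, Policy B: B=-203. Highest is -203 (Policy B).

-203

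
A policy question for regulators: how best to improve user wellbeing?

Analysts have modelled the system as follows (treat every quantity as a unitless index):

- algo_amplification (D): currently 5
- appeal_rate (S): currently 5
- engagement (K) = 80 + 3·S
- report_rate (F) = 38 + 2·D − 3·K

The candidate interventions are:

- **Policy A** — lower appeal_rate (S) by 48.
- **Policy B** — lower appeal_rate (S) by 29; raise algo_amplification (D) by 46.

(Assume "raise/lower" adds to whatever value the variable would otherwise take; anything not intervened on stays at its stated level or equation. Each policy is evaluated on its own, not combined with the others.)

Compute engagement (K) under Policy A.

-49

Policy A (S − 48):
  S = 5 − 48 = -43
  K = 80 + 3·(-43) = -49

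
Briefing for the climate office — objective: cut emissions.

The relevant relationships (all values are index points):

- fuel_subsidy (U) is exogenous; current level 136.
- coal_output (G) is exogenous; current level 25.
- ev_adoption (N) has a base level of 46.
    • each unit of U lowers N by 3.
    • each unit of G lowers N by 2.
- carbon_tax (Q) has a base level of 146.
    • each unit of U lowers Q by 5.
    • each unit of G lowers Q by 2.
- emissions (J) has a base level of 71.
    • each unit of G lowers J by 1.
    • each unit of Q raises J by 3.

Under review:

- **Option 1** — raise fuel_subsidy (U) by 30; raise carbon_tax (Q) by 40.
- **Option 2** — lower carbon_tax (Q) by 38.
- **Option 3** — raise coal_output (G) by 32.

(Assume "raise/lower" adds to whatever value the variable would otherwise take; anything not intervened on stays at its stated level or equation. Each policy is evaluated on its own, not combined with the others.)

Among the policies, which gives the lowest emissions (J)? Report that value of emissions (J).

-2036

Option 1 (U + 30, Q + 40):
  U = 136 + 30 = 166
  G = 25
  Q = 146 − 5·166 − 2·25 (+40 from intervention) = -694
  J = 71 − 25 + 3·(-694) = -2036
Option 2 (Q − 38):
  U = 136
  G = 25
  Q = 146 − 5·136 − 2·25 (−38 from intervention) = -622
  J = 71 − 25 + 3·(-622) = -1820
Option 3 (G + 32):
  U = 136
  G = 25 + 32 = 57
  Q = 146 − 5·136 − 2·57 = -648
  J = 71 − 57 + 3·(-648) = -1930
Comparing — Option 1: J=-2036, Option 2: J=-1820, Option 3: J=-1930. Lowest is -2036 (Option 1).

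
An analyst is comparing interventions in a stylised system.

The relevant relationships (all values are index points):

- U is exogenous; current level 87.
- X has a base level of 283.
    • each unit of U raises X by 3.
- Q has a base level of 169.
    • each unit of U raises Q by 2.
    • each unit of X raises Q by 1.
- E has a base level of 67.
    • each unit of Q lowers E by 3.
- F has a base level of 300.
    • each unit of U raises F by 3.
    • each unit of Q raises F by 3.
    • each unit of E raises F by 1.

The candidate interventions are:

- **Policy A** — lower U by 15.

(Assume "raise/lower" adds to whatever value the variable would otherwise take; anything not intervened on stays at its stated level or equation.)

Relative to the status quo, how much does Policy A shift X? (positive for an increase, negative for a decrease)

-45

Baseline:
  U = 87
  X = 283 + 3·87 = 544
Policy A (U − 15):
  U = 87 − 15 = 72
  X = 283 + 3·72 = 499
Change in X: 499 − 544 = -45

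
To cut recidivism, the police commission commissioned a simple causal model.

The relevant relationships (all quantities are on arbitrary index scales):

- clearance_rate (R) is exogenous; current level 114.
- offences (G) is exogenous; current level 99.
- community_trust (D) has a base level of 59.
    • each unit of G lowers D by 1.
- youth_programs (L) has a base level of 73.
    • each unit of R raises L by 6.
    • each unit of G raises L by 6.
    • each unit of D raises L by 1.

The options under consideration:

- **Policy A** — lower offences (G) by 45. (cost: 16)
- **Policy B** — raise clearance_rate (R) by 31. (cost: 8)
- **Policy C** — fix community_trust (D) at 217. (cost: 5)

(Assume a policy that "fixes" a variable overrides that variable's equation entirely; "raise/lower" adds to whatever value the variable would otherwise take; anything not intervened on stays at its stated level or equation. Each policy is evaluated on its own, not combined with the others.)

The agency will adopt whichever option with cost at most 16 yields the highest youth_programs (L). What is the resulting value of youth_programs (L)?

1568

Policy A (G − 45):
  R = 114
  G = 99 − 45 = 54
  D = 59 − 54 = 5
  L = 73 + 6·114 + 6·54 + 5 = 1086
Policy B (R + 31):
  R = 114 + 31 = 145
  G = 99
  D = 59 − 99 = -40
  L = 73 + 6·145 + 6·99 + (-40) = 1497
Policy C (D := 217):
  R = 114
  G = 99
  D = 217
  L = 73 + 6·114 + 6·99 + 217 = 1568
Comparing — Policy A: L=1086, Policy B: L=1497, Policy C: L=1568. Highest is 1568 (Policy C).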